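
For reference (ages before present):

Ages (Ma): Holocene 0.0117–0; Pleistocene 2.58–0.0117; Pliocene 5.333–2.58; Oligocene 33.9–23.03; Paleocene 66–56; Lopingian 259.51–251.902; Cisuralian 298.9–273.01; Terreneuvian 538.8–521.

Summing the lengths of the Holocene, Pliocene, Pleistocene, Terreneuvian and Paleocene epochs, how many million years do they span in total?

Duration is start − end for each: (0.0117 − 0) + (5.333 − 2.58) + (2.58 − 0.0117) + (538.8 − 521) + (66 − 56).
That is 0.0117 + 2.753 + 2.5683 + 17.8 + 10, which totals 33.133 million years.

33.133 million years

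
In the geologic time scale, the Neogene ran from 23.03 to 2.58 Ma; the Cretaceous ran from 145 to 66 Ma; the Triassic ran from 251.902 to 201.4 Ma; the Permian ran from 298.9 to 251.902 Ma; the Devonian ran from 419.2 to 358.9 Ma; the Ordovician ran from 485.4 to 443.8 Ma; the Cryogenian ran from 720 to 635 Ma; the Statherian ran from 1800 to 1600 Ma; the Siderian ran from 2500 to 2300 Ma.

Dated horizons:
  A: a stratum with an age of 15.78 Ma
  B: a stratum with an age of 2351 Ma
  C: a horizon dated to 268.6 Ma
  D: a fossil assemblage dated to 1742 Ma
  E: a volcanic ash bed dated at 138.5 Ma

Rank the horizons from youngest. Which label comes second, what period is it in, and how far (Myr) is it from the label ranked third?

Smaller Ma means younger, so youngest first: A 15.78 < E 138.5 < C 268.6 < D 1742 < B 2351.
Counting 2 along gives E (138.5 Ma); the excerpt puts that inside the Cretaceous, 145–66 Ma.
Next in line is C (268.6 Ma), and 268.6 − 138.5 = 130.1 Myr.

E, in the Cretaceous; 130.1 million years to C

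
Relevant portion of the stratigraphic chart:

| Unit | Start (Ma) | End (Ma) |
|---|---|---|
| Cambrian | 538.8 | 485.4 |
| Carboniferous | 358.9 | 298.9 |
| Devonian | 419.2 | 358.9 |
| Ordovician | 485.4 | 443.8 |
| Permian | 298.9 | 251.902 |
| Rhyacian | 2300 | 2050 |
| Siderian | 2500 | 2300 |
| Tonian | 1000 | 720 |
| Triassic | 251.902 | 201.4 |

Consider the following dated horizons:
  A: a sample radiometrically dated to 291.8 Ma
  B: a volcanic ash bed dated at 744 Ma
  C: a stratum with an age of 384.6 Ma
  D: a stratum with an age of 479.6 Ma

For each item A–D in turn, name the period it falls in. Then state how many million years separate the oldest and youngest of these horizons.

A — Permian; B — Tonian; C — Devonian; D — Ordovician; span 452.2 million years

A: 291.8 Ma lies in 298.9–251.902 Ma, so Permian.
B: 744 Ma lies in 1000–720 Ma, so Tonian.
C: 384.6 Ma lies in 419.2–358.9 Ma, so Devonian.
D: 479.6 Ma lies in 485.4–443.8 Ma, so Ordovician.
Oldest = 744 Ma, youngest = 291.8 Ma → span 452.2 Myr.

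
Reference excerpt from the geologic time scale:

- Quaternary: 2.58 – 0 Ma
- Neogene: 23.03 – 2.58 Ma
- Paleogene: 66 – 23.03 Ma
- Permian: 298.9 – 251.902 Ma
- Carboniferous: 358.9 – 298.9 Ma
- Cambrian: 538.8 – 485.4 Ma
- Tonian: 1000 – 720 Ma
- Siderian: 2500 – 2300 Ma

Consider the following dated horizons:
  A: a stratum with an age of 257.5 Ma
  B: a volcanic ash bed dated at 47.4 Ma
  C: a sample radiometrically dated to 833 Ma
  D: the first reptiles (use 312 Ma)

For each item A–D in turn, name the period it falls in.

Match each age against the start–end ranges in the excerpt: A = 257.5 Ma → Permian (298.9–251.902); B = 47.4 Ma → Paleogene (66–23.03); C = 833 Ma → Tonian (1000–720); D = 312 Ma → Carboniferous (358.9–298.9).

A — Permian; B — Paleogene; C — Tonian; D — Carboniferous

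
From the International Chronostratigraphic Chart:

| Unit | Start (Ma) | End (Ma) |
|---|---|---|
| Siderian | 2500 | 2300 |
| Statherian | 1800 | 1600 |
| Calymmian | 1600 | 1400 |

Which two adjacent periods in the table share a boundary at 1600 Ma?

Statherian and Calymmian

The Statherian ends at 1600 Ma and the Calymmian begins at 1600 Ma, so they share that boundary.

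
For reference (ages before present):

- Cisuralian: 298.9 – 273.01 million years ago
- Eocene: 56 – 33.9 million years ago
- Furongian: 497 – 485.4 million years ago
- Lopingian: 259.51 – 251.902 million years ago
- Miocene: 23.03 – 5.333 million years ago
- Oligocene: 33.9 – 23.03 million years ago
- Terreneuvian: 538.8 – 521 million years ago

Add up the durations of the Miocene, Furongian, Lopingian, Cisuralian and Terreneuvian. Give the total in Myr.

80.595 million years

Duration is start − end for each: (23.03 − 5.333) + (497 − 485.4) + (259.51 − 251.902) + (298.9 − 273.01) + (538.8 − 521).
That is 17.697 + 11.6 + 7.608 + 25.89 + 17.8, which totals 80.595 million years.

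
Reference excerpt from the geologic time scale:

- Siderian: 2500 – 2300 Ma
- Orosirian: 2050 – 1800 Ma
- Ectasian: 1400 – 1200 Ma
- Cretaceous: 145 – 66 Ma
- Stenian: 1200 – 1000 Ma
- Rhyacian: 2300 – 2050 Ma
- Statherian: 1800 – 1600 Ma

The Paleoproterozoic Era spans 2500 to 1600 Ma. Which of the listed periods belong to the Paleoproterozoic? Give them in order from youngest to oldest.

Statherian, Orosirian, Rhyacian, Siderian

Periods with both bounds inside 2500–1600 Ma: Statherian (1800–1600), Orosirian (2050–1800), Rhyacian (2300–2050), Siderian (2500–2300).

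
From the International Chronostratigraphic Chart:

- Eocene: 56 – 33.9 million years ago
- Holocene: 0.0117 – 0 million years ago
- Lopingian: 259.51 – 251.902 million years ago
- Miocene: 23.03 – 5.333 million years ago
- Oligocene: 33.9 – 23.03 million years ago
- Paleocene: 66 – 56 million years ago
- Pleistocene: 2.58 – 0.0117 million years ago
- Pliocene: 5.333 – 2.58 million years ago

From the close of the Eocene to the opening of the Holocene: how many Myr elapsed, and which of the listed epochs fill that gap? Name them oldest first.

33.8883 million years; Oligocene, Miocene, Pliocene, Pleistocene

End of Eocene = 33.9 Ma; start of Holocene = 0.0117 Ma.
Gap = 33.9 − 0.0117 = 33.8883 Myr.
Epochs wholly inside 33.9–0.0117 Ma: Oligocene (33.9–23.03), Miocene (23.03–5.333), Pliocene (5.333–2.58), Pleistocene (2.58–0.0117).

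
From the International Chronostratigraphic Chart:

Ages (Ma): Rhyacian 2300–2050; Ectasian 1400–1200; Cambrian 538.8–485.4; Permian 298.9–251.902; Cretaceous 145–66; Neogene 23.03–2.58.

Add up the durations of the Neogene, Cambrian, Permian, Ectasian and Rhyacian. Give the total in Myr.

570.848 million years

Duration is start − end for each: (23.03 − 2.58) + (538.8 − 485.4) + (298.9 − 251.902) + (1400 − 1200) + (2300 − 2050).
That is 20.45 + 53.4 + 46.998 + 200 + 250, which totals 570.848 million years.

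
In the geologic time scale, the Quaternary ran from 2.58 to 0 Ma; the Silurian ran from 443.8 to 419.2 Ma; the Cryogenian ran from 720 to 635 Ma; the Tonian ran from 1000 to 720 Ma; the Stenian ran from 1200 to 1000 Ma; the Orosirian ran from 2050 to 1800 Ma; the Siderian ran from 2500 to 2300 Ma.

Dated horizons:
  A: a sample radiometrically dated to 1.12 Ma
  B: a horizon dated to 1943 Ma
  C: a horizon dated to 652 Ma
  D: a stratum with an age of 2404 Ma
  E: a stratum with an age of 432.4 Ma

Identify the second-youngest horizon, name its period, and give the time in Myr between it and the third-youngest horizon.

Smaller Ma means younger, so youngest first: A 1.12 < E 432.4 < C 652 < B 1943 < D 2404.
Counting 2 along gives E (432.4 Ma); the excerpt puts that inside the Silurian, 443.8–419.2 Ma.
Next in line is C (652 Ma), and 652 − 432.4 = 219.6 Myr.

E, in the Silurian; 219.6 million years to C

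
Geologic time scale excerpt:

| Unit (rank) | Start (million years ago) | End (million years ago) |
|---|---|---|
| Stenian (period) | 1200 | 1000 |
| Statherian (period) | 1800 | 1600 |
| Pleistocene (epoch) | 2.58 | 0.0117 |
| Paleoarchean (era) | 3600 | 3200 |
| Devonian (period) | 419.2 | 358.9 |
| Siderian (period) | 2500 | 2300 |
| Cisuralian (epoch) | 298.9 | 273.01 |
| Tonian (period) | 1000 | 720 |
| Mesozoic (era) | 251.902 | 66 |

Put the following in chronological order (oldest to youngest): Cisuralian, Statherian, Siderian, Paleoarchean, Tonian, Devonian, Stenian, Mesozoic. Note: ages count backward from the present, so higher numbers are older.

Sorting by start age (descending Ma, since larger Ma = older): Paleoarchean began 3600, Siderian began 2500, Statherian began 1800, Stenian began 1200, Tonian began 1000, Devonian began 419.2, Cisuralian began 298.9, Mesozoic began 251.902.

Paleoarchean, Siderian, Statherian, Stenian, Tonian, Devonian, Cisuralian, Mesozoic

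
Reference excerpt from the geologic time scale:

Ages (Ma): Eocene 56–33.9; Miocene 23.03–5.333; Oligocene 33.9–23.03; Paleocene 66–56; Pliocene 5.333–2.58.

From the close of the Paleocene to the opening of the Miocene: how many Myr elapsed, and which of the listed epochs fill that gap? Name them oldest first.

32.97 million years; Eocene, Oligocene

End of Paleocene = 56 Ma; start of Miocene = 23.03 Ma.
Gap = 56 − 23.03 = 32.97 Myr.
Epochs wholly inside 56–23.03 Ma: Eocene (56–33.9), Oligocene (33.9–23.03).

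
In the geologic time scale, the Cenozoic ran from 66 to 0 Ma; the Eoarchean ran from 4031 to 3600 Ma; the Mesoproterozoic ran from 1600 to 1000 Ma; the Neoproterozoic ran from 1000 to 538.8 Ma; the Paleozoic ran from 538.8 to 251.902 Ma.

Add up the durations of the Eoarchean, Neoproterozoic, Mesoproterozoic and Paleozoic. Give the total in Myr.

1779.098 million years

Duration is start − end for each: (4031 − 3600) + (1000 − 538.8) + (1600 − 1000) + (538.8 − 251.902).
That is 431 + 461.2 + 600 + 286.898, which totals 1779.098 million years.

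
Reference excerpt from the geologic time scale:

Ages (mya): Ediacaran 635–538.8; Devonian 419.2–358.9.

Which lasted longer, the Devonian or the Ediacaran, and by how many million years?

Devonian: 419.2 − 358.9 = 60.3 Myr.
Ediacaran: 635 − 538.8 = 96.2 Myr.
Difference: 96.2 − 60.3 = 35.9 Myr, so the Ediacaran was longer.

Ediacaran, by 35.9 million years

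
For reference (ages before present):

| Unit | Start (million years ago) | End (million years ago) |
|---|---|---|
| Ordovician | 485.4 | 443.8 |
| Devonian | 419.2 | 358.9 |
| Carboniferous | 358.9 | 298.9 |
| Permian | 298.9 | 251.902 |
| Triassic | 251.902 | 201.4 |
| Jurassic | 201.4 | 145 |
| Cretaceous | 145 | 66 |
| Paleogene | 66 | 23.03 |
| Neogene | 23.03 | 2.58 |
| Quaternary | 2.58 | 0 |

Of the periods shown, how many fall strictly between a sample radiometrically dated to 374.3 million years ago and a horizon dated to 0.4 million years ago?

7

374.3 Ma sits inside the Devonian (419.2–358.9) and 0.4 Ma inside the Quaternary (2.58–0); neither of those is wholly between the two dates.
The listed periods lying completely between them are Carboniferous, Permian, Triassic, Jurassic, Cretaceous, Paleogene, Neogene — 7 in all.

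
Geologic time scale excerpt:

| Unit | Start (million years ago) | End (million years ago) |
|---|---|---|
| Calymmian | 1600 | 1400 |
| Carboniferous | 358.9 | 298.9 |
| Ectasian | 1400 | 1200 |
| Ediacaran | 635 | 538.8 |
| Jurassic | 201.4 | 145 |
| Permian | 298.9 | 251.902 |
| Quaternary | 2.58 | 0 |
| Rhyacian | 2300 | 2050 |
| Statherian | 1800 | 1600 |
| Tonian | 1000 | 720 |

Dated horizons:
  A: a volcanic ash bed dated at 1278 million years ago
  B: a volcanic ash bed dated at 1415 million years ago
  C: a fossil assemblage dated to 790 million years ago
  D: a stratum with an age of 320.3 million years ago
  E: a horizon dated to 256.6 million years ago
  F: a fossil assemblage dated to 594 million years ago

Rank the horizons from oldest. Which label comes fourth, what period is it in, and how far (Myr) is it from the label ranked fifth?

Sorted oldest-first by Ma: B (1415), A (1278), C (790), F (594), D (320.3), E (256.6).
The fourth oldest is F at 594 Ma, which lies in 635–538.8 Ma: the Ediacaran.
The fifth oldest is D at 320.3 Ma; separation = |594 − 320.3| = 273.7 Myr.

F, in the Ediacaran; 273.7 million years to D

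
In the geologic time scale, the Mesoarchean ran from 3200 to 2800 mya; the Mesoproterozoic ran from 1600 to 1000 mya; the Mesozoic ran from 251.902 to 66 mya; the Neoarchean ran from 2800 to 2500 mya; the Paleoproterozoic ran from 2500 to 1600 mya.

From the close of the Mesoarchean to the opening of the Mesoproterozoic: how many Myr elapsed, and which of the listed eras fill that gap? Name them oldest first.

1200 million years; Neoarchean, Paleoproterozoic

The Mesoarchean closes at 2800 Ma and the Mesoproterozoic opens at 1600 Ma, so the interval is 2800 − 1600 = 1200 Myr.
An era fits inside if it starts at or after 2800 Ma and ends at or before 1600 Ma; oldest first that gives Neoarchean, Paleoproterozoic.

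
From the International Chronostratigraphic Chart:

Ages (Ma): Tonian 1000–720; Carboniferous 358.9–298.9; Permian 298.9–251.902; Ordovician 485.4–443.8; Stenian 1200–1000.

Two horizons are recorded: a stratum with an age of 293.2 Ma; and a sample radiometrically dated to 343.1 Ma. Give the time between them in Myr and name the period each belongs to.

49.9 million years apart; the first in the Permian, the second in the Carboniferous

Elapsed time: 343.1 − 293.2 = 49.9 Myr.
293.2 Ma lies within 298.9–251.902 Ma: Permian.
343.1 Ma lies within 358.9–298.9 Ma: Carboniferous.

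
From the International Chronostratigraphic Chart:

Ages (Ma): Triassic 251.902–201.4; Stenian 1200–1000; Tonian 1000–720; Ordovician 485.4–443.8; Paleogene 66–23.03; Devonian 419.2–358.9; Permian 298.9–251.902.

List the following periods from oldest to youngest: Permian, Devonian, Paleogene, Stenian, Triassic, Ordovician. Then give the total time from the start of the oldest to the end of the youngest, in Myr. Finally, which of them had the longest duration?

From the excerpt: Permian 298.9–251.902; Devonian 419.2–358.9; Paleogene 66–23.03; Stenian 1200–1000; Triassic 251.902–201.4; Ordovician 485.4–443.8 (Ma).
Larger Ma is earlier, so the oldest is Stenian and the youngest is Paleogene; oldest to youngest: Stenian, Ordovician, Devonian, Permian, Triassic, Paleogene.
Oldest start 1200 minus youngest end 23.03 gives 1176.97 Myr overall.
Individual lengths (start − end): Ordovician 41.6; Permian 46.998; Devonian 60.3; Stenian 200; Triassic 50.502; Paleogene 42.97. The largest is Stenian at 200 Myr.

Stenian → Ordovician → Devonian → Permian → Triassic → Paleogene; total span 1176.97 Myr; longest is Stenian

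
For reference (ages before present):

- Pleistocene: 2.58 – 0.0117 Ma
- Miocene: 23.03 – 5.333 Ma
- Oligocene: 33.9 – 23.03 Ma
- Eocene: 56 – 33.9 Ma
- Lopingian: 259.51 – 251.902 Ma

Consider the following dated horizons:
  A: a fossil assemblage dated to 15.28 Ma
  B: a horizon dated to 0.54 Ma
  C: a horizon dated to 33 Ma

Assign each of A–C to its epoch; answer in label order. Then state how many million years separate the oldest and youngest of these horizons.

A — Miocene; B — Pleistocene; C — Oligocene; span 32.46 million years

Match each age against the start–end ranges in the excerpt: A = 15.28 Ma → Miocene (23.03–5.333); B = 0.54 Ma → Pleistocene (2.58–0.0117); C = 33 Ma → Oligocene (33.9–23.03).
The largest age is 33 Ma and the smallest is 0.54 Ma; their difference is 32.46 Myr.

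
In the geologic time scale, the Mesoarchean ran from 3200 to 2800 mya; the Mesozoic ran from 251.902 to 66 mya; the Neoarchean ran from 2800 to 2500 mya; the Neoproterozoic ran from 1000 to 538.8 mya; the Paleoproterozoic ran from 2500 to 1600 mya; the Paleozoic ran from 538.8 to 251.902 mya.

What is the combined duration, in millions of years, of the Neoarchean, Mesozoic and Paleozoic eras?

772.8 million years

Each duration: Neoarchean = 300; Mesozoic = 185.902; Paleozoic = 286.898.
Sum: 300 + 185.902 + 286.898 = 772.8 Myr.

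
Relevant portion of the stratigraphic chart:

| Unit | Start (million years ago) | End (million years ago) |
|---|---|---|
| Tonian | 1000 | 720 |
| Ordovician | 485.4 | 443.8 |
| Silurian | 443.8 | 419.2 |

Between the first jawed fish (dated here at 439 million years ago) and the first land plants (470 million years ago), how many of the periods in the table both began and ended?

Checking each listed span, none has both start < 470 Ma and end > 439 Ma — every period straddles one of the two dates or lies outside them — so the count is 0.

0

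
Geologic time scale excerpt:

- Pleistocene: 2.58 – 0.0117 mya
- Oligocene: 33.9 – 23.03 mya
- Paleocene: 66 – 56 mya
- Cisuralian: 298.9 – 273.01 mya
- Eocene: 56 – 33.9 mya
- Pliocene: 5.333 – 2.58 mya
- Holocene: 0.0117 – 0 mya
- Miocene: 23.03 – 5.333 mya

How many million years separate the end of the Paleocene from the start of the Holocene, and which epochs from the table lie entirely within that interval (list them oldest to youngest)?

55.9883 million years; Eocene, Oligocene, Miocene, Pliocene, Pleistocene

The Paleocene closes at 56 Ma and the Holocene opens at 0.0117 Ma, so the interval is 56 − 0.0117 = 55.9883 Myr.
An epoch fits inside if it starts at or after 56 Ma and ends at or before 0.0117 Ma; oldest first that gives Eocene, Oligocene, Miocene, Pliocene, Pleistocene.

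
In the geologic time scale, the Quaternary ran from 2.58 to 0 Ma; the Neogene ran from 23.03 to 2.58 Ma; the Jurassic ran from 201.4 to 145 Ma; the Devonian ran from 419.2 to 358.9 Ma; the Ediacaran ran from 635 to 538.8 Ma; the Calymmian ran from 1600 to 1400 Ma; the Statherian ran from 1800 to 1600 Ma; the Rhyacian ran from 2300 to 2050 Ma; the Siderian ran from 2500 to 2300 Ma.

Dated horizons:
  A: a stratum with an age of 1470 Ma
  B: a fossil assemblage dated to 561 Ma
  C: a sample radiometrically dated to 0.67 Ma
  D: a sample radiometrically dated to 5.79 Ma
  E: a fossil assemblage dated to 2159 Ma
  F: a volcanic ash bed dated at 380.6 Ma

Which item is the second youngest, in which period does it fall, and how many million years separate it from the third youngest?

D, in the Neogene; 374.81 million years to F

Smaller Ma means younger, so youngest first: C 0.67 < D 5.79 < F 380.6 < B 561 < A 1470 < E 2159.
Counting 2 along gives D (5.79 Ma); the excerpt puts that inside the Neogene, 23.03–2.58 Ma.
Next in line is F (380.6 Ma), and 380.6 − 5.79 = 374.81 Myr.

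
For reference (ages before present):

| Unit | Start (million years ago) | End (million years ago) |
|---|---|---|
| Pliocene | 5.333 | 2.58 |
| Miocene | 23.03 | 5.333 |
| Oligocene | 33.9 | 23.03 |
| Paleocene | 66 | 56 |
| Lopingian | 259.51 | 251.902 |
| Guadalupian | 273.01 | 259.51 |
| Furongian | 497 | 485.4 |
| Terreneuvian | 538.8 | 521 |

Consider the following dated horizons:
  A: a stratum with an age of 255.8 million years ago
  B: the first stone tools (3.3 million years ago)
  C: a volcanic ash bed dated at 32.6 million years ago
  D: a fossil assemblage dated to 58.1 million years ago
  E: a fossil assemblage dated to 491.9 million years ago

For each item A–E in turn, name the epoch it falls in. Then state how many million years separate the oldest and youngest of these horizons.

A: 255.8 Ma lies in 259.51–251.902 Ma, so Lopingian.
B: 3.3 Ma lies in 5.333–2.58 Ma, so Pliocene.
C: 32.6 Ma lies in 33.9–23.03 Ma, so Oligocene.
D: 58.1 Ma lies in 66–56 Ma, so Paleocene.
E: 491.9 Ma lies in 497–485.4 Ma, so Furongian.
Oldest = 491.9 Ma, youngest = 3.3 Ma → span 488.6 Myr.

A — Lopingian; B — Pliocene; C — Oligocene; D — Paleocene; E — Furongian; span 488.6 million years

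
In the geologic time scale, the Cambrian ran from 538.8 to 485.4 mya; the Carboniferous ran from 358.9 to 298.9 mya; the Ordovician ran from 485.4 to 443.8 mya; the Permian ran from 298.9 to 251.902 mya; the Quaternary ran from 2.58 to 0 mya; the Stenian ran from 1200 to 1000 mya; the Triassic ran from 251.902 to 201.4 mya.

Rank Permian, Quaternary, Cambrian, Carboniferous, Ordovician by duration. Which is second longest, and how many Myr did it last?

Durations: Permian 46.998; Quaternary 2.58; Cambrian 53.4; Carboniferous 60; Ordovician 41.6 Myr.
Sorted longest-first: Carboniferous (60), Cambrian (53.4), Permian (46.998), Ordovician (41.6), Quaternary (2.58).
The second longest is Cambrian at 53.4 Myr.

Cambrian, 53.4 million years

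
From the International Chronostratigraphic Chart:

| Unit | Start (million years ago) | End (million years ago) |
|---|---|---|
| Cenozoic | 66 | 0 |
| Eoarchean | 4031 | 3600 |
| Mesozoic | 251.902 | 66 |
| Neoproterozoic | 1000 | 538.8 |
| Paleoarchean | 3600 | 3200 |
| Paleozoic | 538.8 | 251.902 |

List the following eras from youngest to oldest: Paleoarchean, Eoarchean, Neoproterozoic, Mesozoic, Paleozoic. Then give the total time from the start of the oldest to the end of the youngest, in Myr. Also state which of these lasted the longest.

Start ages (Ma): Eoarchean 4031, Paleoarchean 3600, Neoproterozoic 1000, Paleozoic 538.8, Mesozoic 251.902.
Ordered youngest to oldest: Mesozoic, Paleozoic, Neoproterozoic, Paleoarchean, Eoarchean.
Span = 4031 − 66 = 3965 Myr.
Durations: Eoarchean 431, Mesozoic 185.902, Paleoarchean 400, Neoproterozoic 461.2, Paleozoic 286.898 → longest is Neoproterozoic (461.2 Myr).

Mesozoic, Paleozoic, Neoproterozoic, Paleoarchean, Eoarchean; total span 3965 Myr; longest is Neoproterozoic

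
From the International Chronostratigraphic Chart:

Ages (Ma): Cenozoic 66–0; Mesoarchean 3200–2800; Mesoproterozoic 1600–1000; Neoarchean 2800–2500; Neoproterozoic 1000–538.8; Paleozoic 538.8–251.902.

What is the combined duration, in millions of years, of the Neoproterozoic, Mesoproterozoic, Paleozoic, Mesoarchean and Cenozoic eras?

Each duration: Neoproterozoic = 461.2; Mesoproterozoic = 600; Paleozoic = 286.898; Mesoarchean = 400; Cenozoic = 66.
Sum: 461.2 + 600 + 286.898 + 400 + 66 = 1814.098 Myr.

1814.098 million years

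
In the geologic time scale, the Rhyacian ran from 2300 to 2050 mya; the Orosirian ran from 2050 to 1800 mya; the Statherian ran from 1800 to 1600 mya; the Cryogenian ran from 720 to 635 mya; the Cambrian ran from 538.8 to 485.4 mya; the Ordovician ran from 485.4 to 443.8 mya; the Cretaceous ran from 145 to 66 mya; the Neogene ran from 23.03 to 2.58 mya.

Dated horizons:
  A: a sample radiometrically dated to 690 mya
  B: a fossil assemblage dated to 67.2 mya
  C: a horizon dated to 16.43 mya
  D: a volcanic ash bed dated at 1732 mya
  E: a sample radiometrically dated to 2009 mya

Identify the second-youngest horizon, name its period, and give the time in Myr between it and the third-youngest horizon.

Sorted youngest-first by Ma: C (16.43), B (67.2), A (690), D (1732), E (2009).
The second youngest is B at 67.2 Ma, which lies in 145–66 Ma: the Cretaceous.
The third youngest is A at 690 Ma; separation = |67.2 − 690| = 622.8 Myr.

B, in the Cretaceous; 622.8 million years to A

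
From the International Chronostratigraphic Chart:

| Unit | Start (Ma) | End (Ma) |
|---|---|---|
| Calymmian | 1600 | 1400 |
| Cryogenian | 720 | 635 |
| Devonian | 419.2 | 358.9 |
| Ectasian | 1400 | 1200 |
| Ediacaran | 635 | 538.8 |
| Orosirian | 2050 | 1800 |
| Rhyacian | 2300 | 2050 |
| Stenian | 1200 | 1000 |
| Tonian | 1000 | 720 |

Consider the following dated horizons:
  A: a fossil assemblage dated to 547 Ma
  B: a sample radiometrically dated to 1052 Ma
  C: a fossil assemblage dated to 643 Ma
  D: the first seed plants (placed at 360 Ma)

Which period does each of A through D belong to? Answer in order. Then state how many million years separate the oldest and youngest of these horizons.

A — Ediacaran; B — Stenian; C — Cryogenian; D — Devonian; span 692 million years

A: 547 Ma lies in 635–538.8 Ma, so Ediacaran.
B: 1052 Ma lies in 1200–1000 Ma, so Stenian.
C: 643 Ma lies in 720–635 Ma, so Cryogenian.
D: 360 Ma lies in 419.2–358.9 Ma, so Devonian.
Oldest = 1052 Ma, youngest = 360 Ma → span 692 Myr.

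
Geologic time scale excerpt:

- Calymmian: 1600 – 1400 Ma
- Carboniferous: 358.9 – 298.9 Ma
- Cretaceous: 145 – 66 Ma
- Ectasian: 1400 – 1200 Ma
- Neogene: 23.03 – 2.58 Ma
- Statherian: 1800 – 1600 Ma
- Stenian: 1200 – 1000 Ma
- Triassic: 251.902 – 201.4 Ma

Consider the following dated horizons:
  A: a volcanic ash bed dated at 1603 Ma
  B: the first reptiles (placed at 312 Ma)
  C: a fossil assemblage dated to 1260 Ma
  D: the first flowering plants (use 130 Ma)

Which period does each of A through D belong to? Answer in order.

A — Statherian; B — Carboniferous; C — Ectasian; D — Cretaceous

A: 1603 Ma lies in 1800–1600 Ma, so Statherian.
B: 312 Ma lies in 358.9–298.9 Ma, so Carboniferous.
C: 1260 Ma lies in 1400–1200 Ma, so Ectasian.
D: 130 Ma lies in 145–66 Ma, so Cretaceous.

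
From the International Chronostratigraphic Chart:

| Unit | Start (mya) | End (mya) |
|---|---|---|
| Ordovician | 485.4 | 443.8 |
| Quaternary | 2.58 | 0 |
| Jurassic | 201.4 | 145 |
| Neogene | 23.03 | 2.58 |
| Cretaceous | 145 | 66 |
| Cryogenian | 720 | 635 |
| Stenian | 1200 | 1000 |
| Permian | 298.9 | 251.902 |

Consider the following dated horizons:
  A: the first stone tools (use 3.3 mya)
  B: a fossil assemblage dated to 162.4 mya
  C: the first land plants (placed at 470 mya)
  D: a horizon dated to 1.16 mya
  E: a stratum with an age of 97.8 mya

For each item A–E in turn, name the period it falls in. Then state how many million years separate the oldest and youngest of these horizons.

A: 3.3 Ma lies in 23.03–2.58 Ma, so Neogene.
B: 162.4 Ma lies in 201.4–145 Ma, so Jurassic.
C: 470 Ma lies in 485.4–443.8 Ma, so Ordovician.
D: 1.16 Ma lies in 2.58–0 Ma, so Quaternary.
E: 97.8 Ma lies in 145–66 Ma, so Cretaceous.
Oldest = 470 Ma, youngest = 1.16 Ma → span 468.84 Myr.

A — Neogene; B — Jurassic; C — Ordovician; D — Quaternary; E — Cretaceous; span 468.84 million years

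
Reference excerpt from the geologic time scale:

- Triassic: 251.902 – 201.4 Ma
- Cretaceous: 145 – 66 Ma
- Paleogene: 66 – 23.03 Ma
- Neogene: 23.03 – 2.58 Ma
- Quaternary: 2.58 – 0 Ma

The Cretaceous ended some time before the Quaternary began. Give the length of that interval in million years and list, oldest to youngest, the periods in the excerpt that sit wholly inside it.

The Cretaceous closes at 66 Ma and the Quaternary opens at 2.58 Ma, so the interval is 66 − 2.58 = 63.42 Myr.
A period fits inside if it starts at or after 66 Ma and ends at or before 2.58 Ma; oldest first that gives Paleogene, Neogene.

63.42 million years; Paleogene, Neogene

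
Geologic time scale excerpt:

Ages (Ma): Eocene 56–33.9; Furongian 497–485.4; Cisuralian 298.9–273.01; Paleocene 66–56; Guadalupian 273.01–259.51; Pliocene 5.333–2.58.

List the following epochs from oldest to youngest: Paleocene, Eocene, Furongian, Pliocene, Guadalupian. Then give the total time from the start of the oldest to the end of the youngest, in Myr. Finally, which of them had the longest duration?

Furongian → Guadalupian → Paleocene → Eocene → Pliocene; total span 494.42 Myr; longest is Eocene

Start ages (Ma): Furongian 497, Guadalupian 273.01, Paleocene 66, Eocene 56, Pliocene 5.333.
Ordered oldest to youngest: Furongian, Guadalupian, Paleocene, Eocene, Pliocene.
Span = 497 − 2.58 = 494.42 Myr.
Durations: Eocene 22.1, Guadalupian 13.5, Paleocene 10, Pliocene 2.753, Furongian 11.6 → longest is Eocene (22.1 Myr).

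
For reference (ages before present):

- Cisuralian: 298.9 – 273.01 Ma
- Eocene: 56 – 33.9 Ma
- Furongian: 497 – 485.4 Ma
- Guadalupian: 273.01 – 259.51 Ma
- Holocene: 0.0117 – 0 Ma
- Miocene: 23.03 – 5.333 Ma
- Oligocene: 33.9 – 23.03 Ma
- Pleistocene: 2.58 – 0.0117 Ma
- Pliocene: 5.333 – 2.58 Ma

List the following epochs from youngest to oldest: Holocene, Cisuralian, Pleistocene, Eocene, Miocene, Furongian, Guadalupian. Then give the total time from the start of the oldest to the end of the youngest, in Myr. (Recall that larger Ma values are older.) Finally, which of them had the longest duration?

From the excerpt: Holocene 0.0117–0; Cisuralian 298.9–273.01; Pleistocene 2.58–0.0117; Eocene 56–33.9; Miocene 23.03–5.333; Furongian 497–485.4; Guadalupian 273.01–259.51 (Ma).
Larger Ma is earlier, so the oldest is Furongian and the youngest is Holocene; youngest to oldest: Holocene, Pleistocene, Miocene, Eocene, Guadalupian, Cisuralian, Furongian.
Oldest start 497 minus youngest end 0 gives 497 Myr overall.
Individual lengths (start − end): Guadalupian 13.5; Pleistocene 2.5683; Holocene 0.0117; Furongian 11.6; Eocene 22.1; Miocene 17.697; Cisuralian 25.89. The largest is Cisuralian at 25.89 Myr.

Holocene → Pleistocene → Miocene → Eocene → Guadalupian → Cisuralian → Furongian; total span 497 Myr; longest is Cisuralian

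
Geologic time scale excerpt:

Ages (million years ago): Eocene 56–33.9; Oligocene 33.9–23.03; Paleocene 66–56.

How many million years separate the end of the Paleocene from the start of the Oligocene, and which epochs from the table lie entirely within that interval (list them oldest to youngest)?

The Paleocene closes at 56 Ma and the Oligocene opens at 33.9 Ma, so the interval is 56 − 33.9 = 22.1 Myr.
An epoch fits inside if it starts at or after 56 Ma and ends at or before 33.9 Ma; oldest first that gives Eocene.

22.1 million years; Eocene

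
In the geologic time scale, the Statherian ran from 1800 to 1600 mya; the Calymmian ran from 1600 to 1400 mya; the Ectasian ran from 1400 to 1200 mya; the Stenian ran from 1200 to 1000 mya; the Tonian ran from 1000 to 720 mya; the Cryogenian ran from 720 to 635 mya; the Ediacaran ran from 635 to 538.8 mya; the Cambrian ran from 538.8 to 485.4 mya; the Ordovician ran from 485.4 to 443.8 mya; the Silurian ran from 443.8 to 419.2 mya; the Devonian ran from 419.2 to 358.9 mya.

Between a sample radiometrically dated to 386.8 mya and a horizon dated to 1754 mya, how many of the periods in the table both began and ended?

9

The older date is 1754 Ma and the younger is 386.8 Ma.
Periods with start < 1754 and end > 386.8 Ma: Calymmian (1600–1400), Ectasian (1400–1200), Stenian (1200–1000), Tonian (1000–720), Cryogenian (720–635), Ediacaran (635–538.8), Cambrian (538.8–485.4), Ordovician (485.4–443.8), Silurian (443.8–419.2).
That is 9 complete periods.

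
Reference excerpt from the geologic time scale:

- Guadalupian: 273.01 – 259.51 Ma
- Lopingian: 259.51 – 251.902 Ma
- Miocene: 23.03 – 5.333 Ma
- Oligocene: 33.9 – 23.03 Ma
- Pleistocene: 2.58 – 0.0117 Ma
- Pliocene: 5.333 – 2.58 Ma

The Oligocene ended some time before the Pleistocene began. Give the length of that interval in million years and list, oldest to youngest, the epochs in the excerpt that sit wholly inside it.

20.45 million years; Miocene, Pliocene

The Oligocene closes at 23.03 Ma and the Pleistocene opens at 2.58 Ma, so the interval is 23.03 − 2.58 = 20.45 Myr.
An epoch fits inside if it starts at or after 23.03 Ma and ends at or before 2.58 Ma; oldest first that gives Miocene, Pliocene.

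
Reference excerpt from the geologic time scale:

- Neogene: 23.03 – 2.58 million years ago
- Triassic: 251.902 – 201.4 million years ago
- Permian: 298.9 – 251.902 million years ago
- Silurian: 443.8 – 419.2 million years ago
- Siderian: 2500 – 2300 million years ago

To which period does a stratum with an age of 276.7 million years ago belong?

276.7 Ma lies between 298.9 and 251.902 Ma, so it falls in the Permian.

Permian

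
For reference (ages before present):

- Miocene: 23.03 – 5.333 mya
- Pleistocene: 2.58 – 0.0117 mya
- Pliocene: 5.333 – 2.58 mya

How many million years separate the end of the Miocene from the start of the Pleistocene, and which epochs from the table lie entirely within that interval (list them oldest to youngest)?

End of Miocene = 5.333 Ma; start of Pleistocene = 2.58 Ma.
Gap = 5.333 − 2.58 = 2.753 Myr.
Epochs wholly inside 5.333–2.58 Ma: Pliocene (5.333–2.58).

2.753 million years; Pliocene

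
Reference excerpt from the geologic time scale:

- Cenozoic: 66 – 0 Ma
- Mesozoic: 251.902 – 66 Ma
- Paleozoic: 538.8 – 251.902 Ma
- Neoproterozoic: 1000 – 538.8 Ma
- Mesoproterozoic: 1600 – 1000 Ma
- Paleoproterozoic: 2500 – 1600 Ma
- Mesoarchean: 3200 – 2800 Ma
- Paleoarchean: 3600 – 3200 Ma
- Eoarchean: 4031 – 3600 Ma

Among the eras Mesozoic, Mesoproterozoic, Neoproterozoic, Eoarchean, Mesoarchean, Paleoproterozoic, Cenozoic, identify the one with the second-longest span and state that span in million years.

Durations: Mesozoic 185.902; Mesoproterozoic 600; Neoproterozoic 461.2; Eoarchean 431; Mesoarchean 400; Paleoproterozoic 900; Cenozoic 66 Myr.
Sorted longest-first: Paleoproterozoic (900), Mesoproterozoic (600), Neoproterozoic (461.2), Eoarchean (431), Mesoarchean (400), Mesozoic (185.902), Cenozoic (66).
The second longest is Mesoproterozoic at 600 Myr.

Mesoproterozoic, 600 million years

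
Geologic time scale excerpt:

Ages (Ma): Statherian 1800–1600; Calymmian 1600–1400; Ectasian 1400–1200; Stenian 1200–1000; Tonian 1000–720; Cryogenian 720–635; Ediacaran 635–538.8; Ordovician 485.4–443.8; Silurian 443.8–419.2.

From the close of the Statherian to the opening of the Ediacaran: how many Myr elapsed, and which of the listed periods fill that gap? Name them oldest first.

The Statherian closes at 1600 Ma and the Ediacaran opens at 635 Ma, so the interval is 1600 − 635 = 965 Myr.
A period fits inside if it starts at or after 1600 Ma and ends at or before 635 Ma; oldest first that gives Calymmian, Ectasian, Stenian, Tonian, Cryogenian.

965 million years; Calymmian, Ectasian, Stenian, Tonian, Cryogenian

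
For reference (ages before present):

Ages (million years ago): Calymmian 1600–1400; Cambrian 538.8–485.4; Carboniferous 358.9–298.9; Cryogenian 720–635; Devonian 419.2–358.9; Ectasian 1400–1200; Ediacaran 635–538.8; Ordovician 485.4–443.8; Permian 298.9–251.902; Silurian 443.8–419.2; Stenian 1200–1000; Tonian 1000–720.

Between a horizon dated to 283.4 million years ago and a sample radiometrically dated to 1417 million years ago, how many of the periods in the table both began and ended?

10

The older date is 1417 Ma and the younger is 283.4 Ma.
Periods with start < 1417 and end > 283.4 Ma: Ectasian (1400–1200), Stenian (1200–1000), Tonian (1000–720), Cryogenian (720–635), Ediacaran (635–538.8), Cambrian (538.8–485.4), Ordovician (485.4–443.8), Silurian (443.8–419.2), Devonian (419.2–358.9), Carboniferous (358.9–298.9).
That is 10 complete periods.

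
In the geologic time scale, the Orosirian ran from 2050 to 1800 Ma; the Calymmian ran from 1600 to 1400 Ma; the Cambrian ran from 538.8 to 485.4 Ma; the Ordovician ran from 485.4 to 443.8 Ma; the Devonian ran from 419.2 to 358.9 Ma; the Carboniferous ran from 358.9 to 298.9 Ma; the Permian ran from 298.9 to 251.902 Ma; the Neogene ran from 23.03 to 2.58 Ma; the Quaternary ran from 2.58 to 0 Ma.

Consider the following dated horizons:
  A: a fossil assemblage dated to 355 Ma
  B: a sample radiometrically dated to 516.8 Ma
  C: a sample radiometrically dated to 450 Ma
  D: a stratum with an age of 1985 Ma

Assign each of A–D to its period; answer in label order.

A: 355 Ma lies in 358.9–298.9 Ma, so Carboniferous.
B: 516.8 Ma lies in 538.8–485.4 Ma, so Cambrian.
C: 450 Ma lies in 485.4–443.8 Ma, so Ordovician.
D: 1985 Ma lies in 2050–1800 Ma, so Orosirian.

A — Carboniferous; B — Cambrian; C — Ordovician; D — Orosirian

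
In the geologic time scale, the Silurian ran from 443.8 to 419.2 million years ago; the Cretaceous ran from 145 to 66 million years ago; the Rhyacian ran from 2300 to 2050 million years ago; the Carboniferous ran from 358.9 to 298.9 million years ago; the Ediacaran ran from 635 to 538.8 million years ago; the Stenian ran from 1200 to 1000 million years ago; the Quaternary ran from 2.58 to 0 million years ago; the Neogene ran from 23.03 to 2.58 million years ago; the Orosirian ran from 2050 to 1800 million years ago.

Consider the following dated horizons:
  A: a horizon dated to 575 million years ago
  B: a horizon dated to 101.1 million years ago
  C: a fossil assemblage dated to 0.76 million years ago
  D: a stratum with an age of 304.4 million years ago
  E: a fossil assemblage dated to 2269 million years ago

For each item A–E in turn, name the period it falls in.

A — Ediacaran; B — Cretaceous; C — Quaternary; D — Carboniferous; E — Rhyacian

A: 575 Ma lies in 635–538.8 Ma, so Ediacaran.
B: 101.1 Ma lies in 145–66 Ma, so Cretaceous.
C: 0.76 Ma lies in 2.58–0 Ma, so Quaternary.
D: 304.4 Ma lies in 358.9–298.9 Ma, so Carboniferous.
E: 2269 Ma lies in 2300–2050 Ma, so Rhyacian.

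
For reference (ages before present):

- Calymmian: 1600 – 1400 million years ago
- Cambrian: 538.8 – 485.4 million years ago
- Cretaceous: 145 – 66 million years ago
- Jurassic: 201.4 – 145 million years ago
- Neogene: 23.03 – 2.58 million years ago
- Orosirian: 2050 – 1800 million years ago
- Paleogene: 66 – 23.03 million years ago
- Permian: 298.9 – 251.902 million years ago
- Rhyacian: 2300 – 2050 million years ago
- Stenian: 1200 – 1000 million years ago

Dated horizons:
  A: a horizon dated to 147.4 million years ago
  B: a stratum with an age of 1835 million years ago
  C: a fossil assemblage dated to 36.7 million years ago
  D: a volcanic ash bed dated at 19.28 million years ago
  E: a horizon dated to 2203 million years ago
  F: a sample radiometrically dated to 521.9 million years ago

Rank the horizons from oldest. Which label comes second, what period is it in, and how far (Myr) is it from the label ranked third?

B, in the Orosirian; 1313.1 million years to F

Sorted oldest-first by Ma: E (2203), B (1835), F (521.9), A (147.4), C (36.7), D (19.28).
The second oldest is B at 1835 Ma, which lies in 2050–1800 Ma: the Orosirian.
The third oldest is F at 521.9 Ma; separation = |1835 − 521.9| = 1313.1 Myr.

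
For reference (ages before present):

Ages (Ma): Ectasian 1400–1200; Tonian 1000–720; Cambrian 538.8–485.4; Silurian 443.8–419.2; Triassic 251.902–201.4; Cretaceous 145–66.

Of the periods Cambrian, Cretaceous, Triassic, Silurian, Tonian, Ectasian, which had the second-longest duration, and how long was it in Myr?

Ectasian, 200 million years

Durations: Cambrian 53.4; Cretaceous 79; Triassic 50.502; Silurian 24.6; Tonian 280; Ectasian 200 Myr.
Sorted longest-first: Tonian (280), Ectasian (200), Cretaceous (79), Cambrian (53.4), Triassic (50.502), Silurian (24.6).
The second longest is Ectasian at 200 Myr.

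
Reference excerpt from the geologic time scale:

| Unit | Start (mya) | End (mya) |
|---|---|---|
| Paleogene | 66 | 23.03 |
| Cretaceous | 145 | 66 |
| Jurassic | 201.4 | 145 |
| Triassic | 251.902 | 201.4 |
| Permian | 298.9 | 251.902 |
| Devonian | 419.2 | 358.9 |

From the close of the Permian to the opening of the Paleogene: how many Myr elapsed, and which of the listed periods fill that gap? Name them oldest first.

185.902 million years; Triassic, Jurassic, Cretaceous

The Permian closes at 251.902 Ma and the Paleogene opens at 66 Ma, so the interval is 251.902 − 66 = 185.902 Myr.
A period fits inside if it starts at or after 251.902 Ma and ends at or before 66 Ma; oldest first that gives Triassic, Jurassic, Cretaceous.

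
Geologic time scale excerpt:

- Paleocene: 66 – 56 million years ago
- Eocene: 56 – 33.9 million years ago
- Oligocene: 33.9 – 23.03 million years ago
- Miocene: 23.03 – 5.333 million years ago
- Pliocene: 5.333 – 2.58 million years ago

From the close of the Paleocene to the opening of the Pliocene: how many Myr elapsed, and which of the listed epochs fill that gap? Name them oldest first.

50.667 million years; Eocene, Oligocene, Miocene

The Paleocene closes at 56 Ma and the Pliocene opens at 5.333 Ma, so the interval is 56 − 5.333 = 50.667 Myr.
An epoch fits inside if it starts at or after 56 Ma and ends at or before 5.333 Ma; oldest first that gives Eocene, Oligocene, Miocene.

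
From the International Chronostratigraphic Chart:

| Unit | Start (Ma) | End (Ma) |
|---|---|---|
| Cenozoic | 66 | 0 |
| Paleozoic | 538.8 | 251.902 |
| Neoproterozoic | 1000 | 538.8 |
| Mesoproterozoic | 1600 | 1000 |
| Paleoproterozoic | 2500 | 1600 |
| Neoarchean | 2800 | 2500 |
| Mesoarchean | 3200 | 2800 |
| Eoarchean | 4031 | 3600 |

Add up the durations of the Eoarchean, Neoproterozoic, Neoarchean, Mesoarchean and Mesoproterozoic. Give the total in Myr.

Duration is start − end for each: (4031 − 3600) + (1000 − 538.8) + (2800 − 2500) + (3200 − 2800) + (1600 − 1000).
That is 431 + 461.2 + 300 + 400 + 600, which totals 2192.2 million years.

2192.2 million years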